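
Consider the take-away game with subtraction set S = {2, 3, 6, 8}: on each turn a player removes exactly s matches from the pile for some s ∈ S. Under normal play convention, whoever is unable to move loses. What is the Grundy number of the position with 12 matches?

n :  0  1  2  3  4  5  6  7  8  9 10 11 12
G :  0  0  1  1  2  0  3  1  2  2  0  3  1

1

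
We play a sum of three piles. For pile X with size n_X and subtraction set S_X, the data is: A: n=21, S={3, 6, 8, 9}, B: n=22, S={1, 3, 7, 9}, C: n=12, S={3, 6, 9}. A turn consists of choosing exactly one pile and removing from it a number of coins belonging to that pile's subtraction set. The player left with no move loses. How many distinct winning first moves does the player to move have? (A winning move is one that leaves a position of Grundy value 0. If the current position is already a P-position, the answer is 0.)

3

Pile A, S = {3, 6, 8, 9}:
n :  0  1  2  3  4  5  6  7  8  9 10 11 12 13 14 15 16 17 18 19 20 21
G :  0  0  0  1  1  1  2  2  2  3  3  3  0  0  0  1  1  1  2  2  2  3
G_A(21) = 3.
Pile B, S = {1, 3, 7, 9}:
n :  0  1  2  3  4  5  6  7  8  9 10 11 12 13 14 15 16 17 18 19 20 21 22
G :  0  1  0  1  0  1  0  1  0  1  0  1  0  1  0  1  0  1  0  1  0  1  0
G_B(22) = 0.
Pile C, S = {3, 6, 9}:
n :  0  1  2  3  4  5  6  7  8  9 10 11 12
G :  0  0  0  1  1  1  2  2  2  3  3  3  0
G_C(12) = 0.
Combined Grundy value = 3 ⊕ 0 ⊕ 0 = 3.
A winning move leaves total XOR = 0, i.e. changes one component's Grundy value g to g ⊕ X where X is the current total.
Pile A: need g' = 3⊕3 = 0. Options: 21−3→G=2, 21−6→G=1, 21−8→G=0, 21−9→G=0. Hits: 2.
Pile B: need g' = 0⊕3 = 3. Options: 22−1→G=1, 22−3→G=1, 22−7→G=1, 22−9→G=1. Hits: 0.
Pile C: need g' = 0⊕3 = 3. Options: 12−3→G=3, 12−6→G=2, 12−9→G=1. Hits: 1.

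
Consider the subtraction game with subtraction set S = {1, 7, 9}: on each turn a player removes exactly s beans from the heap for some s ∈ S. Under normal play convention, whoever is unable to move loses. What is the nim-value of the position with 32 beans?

G(0) = 0
G(1) = mex{0} = 1
G(2) = mex{1} = 0
G(3) = mex{0} = 1
G(4) = mex{1} = 0
G(5) = mex{0} = 1
G(6) = mex{1} = 0
G(7) = mex{0,0} = 1
G(8) = mex{1,1} = 0
G(9) = mex{0,0,0} = 1
G(10) = mex{1,1,1} = 0
G(11) = mex{0,0,0} = 1
G(12) = mex{1,1,1} = 0
G(13) = mex{0,0,0} = 1
G(14) = mex{1,1,1} = 0
G(15) = mex{0,0,0} = 1
G(16) = mex{1,1,1} = 0
G(17) = mex{0,0,0} = 1
G(18) = mex{1,1,1} = 0
G(19) = mex{0,0,0} = 1
G(20) = mex{1,1,1} = 0
G(21) = mex{0,0,0} = 1
G(22) = mex{1,1,1} = 0
G(23) = mex{0,0,0} = 1
G(24) = mex{1,1,1} = 0
G(25) = mex{0,0,0} = 1
G(26) = mex{1,1,1} = 0
G(27) = mex{0,0,0} = 1
G(28) = mex{1,1,1} = 0
G(29) = mex{0,0,0} = 1
G(30) = mex{1,1,1} = 0
G(31) = mex{0,0,0} = 1
G(32) = mex{1,1,1} = 0

0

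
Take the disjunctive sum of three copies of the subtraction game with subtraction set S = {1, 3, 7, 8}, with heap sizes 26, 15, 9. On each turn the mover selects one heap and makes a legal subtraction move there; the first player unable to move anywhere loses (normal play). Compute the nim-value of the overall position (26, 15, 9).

0

All heaps use S = {1, 3, 7, 8}:
G(0) = 0
G(1) = mex{0} = 1
G(2) = mex{1} = 0
G(3) = mex{0,0} = 1
G(4) = mex{1,1} = 0
G(5) = mex{0,0} = 1
G(6) = mex{1,1} = 0
G(7) = mex{0,0,0} = 1
G(8) = mex{1,1,1,0} = 2
G(9) = mex{2,0,0,1} = 3
G(10) = mex{3,1,1,0} = 2
G(11) = mex{2,2,0,1} = 3
G(12) = mex{3,3,1,0} = 2
G(13) = mex{2,2,0,1} = 3
G(14) = mex{3,3,1,0} = 2
G(15) = mex{2,2,2,1} = 0
G(16) = mex{0,3,3,2} = 1
G(17) = mex{1,2,2,3} = 0
G(18) = mex{0,0,3,2} = 1
G(19) = mex{1,1,2,3} = 0
G(20) = mex{0,0,3,2} = 1
G(21) = mex{1,1,2,3} = 0
G(22) = mex{0,0,0,2} = 1
G(23) = mex{1,1,1,0} = 2
G(24) = mex{2,0,0,1} = 3
G(25) = mex{3,1,1,0} = 2
G(26) = mex{2,2,0,1} = 3
Heap A: G(26) = 3.
Heap B: G(15) = 0.
Heap C: G(9) = 3.
Combined Grundy value = 3 ⊕ 0 ⊕ 3 = 0.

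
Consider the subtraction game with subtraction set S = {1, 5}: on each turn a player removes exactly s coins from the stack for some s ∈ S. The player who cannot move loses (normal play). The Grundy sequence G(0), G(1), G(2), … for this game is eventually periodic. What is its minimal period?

2

n :  0  1  2  3  4  5  6  7  8  9 10 11 12 13 14
G :  0  1  0  1  0  1  0  1  0  1  0  1  0  1  0
G(n+2) = G(n) holds for n = 0,…,4 (a full window of length max(S) = 5), so the sequence is purely periodic with period 2.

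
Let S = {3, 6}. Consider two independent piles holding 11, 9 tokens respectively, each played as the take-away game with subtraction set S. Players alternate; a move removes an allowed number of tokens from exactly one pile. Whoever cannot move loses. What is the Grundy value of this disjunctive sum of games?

0

All piles use S = {3, 6}:
G(0) = 0
G(1) = mex{} = 0
G(2) = mex{} = 0
G(3) = mex{0} = 1
G(4) = mex{0} = 1
G(5) = mex{0} = 1
G(6) = mex{1,0} = 2
G(7) = mex{1,0} = 2
G(8) = mex{1,0} = 2
G(9) = mex{2,1} = 0
G(10) = mex{2,1} = 0
G(11) = mex{2,1} = 0
Pile A: G(11) = 0.
Pile B: G(9) = 0.
Combined Grundy value = 0 ⊕ 0 = 0.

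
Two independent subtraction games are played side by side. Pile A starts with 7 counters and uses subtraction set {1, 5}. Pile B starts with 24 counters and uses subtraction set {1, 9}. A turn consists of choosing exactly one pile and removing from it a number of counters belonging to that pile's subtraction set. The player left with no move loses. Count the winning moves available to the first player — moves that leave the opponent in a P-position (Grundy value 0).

Pile A, S = {1, 5}:
G(0) = 0
G(1) = mex{0} = 1
G(2) = mex{1} = 0
G(3) = mex{0} = 1
G(4) = mex{1} = 0
G(5) = mex{0,0} = 1
G(6) = mex{1,1} = 0
G(7) = mex{0,0} = 1
G_A(7) = 1.
Pile B, S = {1, 9}:
G(0) = 0
G(1) = mex{0} = 1
G(2) = mex{1} = 0
G(3) = mex{0} = 1
G(4) = mex{1} = 0
G(5) = mex{0} = 1
G(6) = mex{1} = 0
G(7) = mex{0} = 1
G(8) = mex{1} = 0
G(9) = mex{0,0} = 1
G(10) = mex{1,1} = 0
G(11) = mex{0,0} = 1
G(12) = mex{1,1} = 0
G(13) = mex{0,0} = 1
G(14) = mex{1,1} = 0
G(15) = mex{0,0} = 1
G(16) = mex{1,1} = 0
G(17) = mex{0,0} = 1
G(18) = mex{1,1} = 0
G(19) = mex{0,0} = 1
G(20) = mex{1,1} = 0
G(21) = mex{0,0} = 1
G(22) = mex{1,1} = 0
G(23) = mex{0,0} = 1
G(24) = mex{1,1} = 0
G_B(24) = 0.
Combined Grundy value = 1 ⊕ 0 = 1.
A winning move leaves total XOR = 0, i.e. changes one component's Grundy value g to g ⊕ X where X is the current total.
Pile A: need g' = 1⊕1 = 0. Options: 7−1→G=0, 7−5→G=0. Hits: 2.
Pile B: need g' = 0⊕1 = 1. Options: 24−1→G=1, 24−9→G=1. Hits: 2.

4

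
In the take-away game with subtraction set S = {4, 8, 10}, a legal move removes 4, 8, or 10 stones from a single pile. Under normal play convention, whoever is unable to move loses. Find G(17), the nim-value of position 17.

n :  0  1  2  3  4  5  6  7  8  9 10 11 12 13 14 15 16 17
G :  0  0  0  0  1  1  1  1  2  2  2  2  3  3  0  0  0  0

0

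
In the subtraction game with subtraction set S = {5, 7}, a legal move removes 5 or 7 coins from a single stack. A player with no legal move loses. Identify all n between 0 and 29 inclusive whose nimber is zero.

0, 1, 2, 3, 4, 12, 13, 14, 15, 16, 24, 25, 26, 27, 28

G(0) = 0
G(1) = mex{} = 0
G(2) = mex{} = 0
G(3) = mex{} = 0
G(4) = mex{} = 0
G(5) = mex{0} = 1
G(6) = mex{0} = 1
G(7) = mex{0,0} = 1
G(8) = mex{0,0} = 1
G(9) = mex{0,0} = 1
G(10) = mex{1,0} = 2
G(11) = mex{1,0} = 2
G(12) = mex{1,1} = 0
G(13) = mex{1,1} = 0
G(14) = mex{1,1} = 0
G(15) = mex{2,1} = 0
G(16) = mex{2,1} = 0
G(17) = mex{0,2} = 1
G(18) = mex{0,2} = 1
G(19) = mex{0,0} = 1
G(20) = mex{0,0} = 1
G(21) = mex{0,0} = 1
G(22) = mex{1,0} = 2
G(23) = mex{1,0} = 2
G(24) = mex{1,1} = 0
G(25) = mex{1,1} = 0
G(26) = mex{1,1} = 0
G(27) = mex{2,1} = 0
G(28) = mex{2,1} = 0
G(29) = mex{0,2} = 1
P-positions are exactly the n with G(n) = 0.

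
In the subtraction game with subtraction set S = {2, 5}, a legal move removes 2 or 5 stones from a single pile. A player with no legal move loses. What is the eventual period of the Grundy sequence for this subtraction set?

7

n :  0  1  2  3  4  5  6  7  8  9 10 11 12 13 14 15
G :  0  0  1  1  0  2  1  0  0  1  1  0  2  1  0  0
G(n+7) = G(n) holds for n = 0,…,4 (a full window of length max(S) = 5), so the sequence is purely periodic with period 7.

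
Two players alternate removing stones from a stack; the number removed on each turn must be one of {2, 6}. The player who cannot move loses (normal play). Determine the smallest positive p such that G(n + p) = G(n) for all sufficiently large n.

n :  0  1  2  3  4  5  6  7  8  9 10 11 12 13 14
G :  0  0  1  1  0  0  1  1  0  0  1  1  0  0  1
G(n+4) = G(n) holds for n = 0,…,5 (a full window of length max(S) = 6), so the sequence is purely periodic with period 4.

4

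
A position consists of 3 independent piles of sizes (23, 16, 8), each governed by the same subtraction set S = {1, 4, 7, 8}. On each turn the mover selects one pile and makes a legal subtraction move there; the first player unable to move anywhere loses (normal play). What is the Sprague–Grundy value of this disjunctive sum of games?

1

All piles use S = {1, 4, 7, 8}:
G(0) = 0
G(1) = mex{0} = 1
G(2) = mex{1} = 0
G(3) = mex{0} = 1
G(4) = mex{1,0} = 2
G(5) = mex{2,1} = 0
G(6) = mex{0,0} = 1
G(7) = mex{1,1,0} = 2
G(8) = mex{2,2,1,0} = 3
G(9) = mex{3,0,0,1} = 2
G(10) = mex{2,1,1,0} = 3
G(11) = mex{3,2,2,1} = 0
G(12) = mex{0,3,0,2} = 1
G(13) = mex{1,2,1,0} = 3
G(14) = mex{3,3,2,1} = 0
G(15) = mex{0,0,3,2} = 1
G(16) = mex{1,1,2,3} = 0
G(17) = mex{0,3,3,2} = 1
G(18) = mex{1,0,0,3} = 2
G(19) = mex{2,1,1,0} = 3
G(20) = mex{3,0,3,1} = 2
G(21) = mex{2,1,0,3} = 4
G(22) = mex{4,2,1,0} = 3
G(23) = mex{3,3,0,1} = 2
Pile A: G(23) = 2.
Pile B: G(16) = 0.
Pile C: G(8) = 3.
Combined Grundy value = 2 ⊕ 0 ⊕ 3 = 1.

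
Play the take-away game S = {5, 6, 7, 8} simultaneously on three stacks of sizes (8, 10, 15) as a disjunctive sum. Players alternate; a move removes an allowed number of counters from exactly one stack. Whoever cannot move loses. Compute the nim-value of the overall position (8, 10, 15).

All stacks use S = {5, 6, 7, 8}:
n :  0  1  2  3  4  5  6  7  8  9 10 11 12 13 14 15
G :  0  0  0  0  0  1  1  1  1  1  2  2  2  0  0  0
Stack A: G(8) = 1.
Stack B: G(10) = 2.
Stack C: G(15) = 0.
Combined Grundy value = 1 ⊕ 2 ⊕ 0 = 3.

3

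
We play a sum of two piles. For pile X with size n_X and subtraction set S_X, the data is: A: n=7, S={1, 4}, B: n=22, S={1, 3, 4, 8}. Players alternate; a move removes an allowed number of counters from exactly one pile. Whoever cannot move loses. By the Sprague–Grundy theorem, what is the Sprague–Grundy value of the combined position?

1

Pile A, S = {1, 4}:
G(0) = 0
G(1) = mex{0} = 1
G(2) = mex{1} = 0
G(3) = mex{0} = 1
G(4) = mex{1,0} = 2
G(5) = mex{2,1} = 0
G(6) = mex{0,0} = 1
G(7) = mex{1,1} = 0
G_A(7) = 0.
Pile B, S = {1, 3, 4, 8}:
G(0) = 0
G(1) = mex{0} = 1
G(2) = mex{1} = 0
G(3) = mex{0,0} = 1
G(4) = mex{1,1,0} = 2
G(5) = mex{2,0,1} = 3
G(6) = mex{3,1,0} = 2
G(7) = mex{2,2,1} = 0
G(8) = mex{0,3,2,0} = 1
G(9) = mex{1,2,3,1} = 0
G(10) = mex{0,0,2,0} = 1
G(11) = mex{1,1,0,1} = 2
G(12) = mex{2,0,1,2} = 3
G(13) = mex{3,1,0,3} = 2
G(14) = mex{2,2,1,2} = 0
G(15) = mex{0,3,2,0} = 1
G(16) = mex{1,2,3,1} = 0
G(17) = mex{0,0,2,0} = 1
G(18) = mex{1,1,0,1} = 2
G(19) = mex{2,0,1,2} = 3
G(20) = mex{3,1,0,3} = 2
G(21) = mex{2,2,1,2} = 0
G(22) = mex{0,3,2,0} = 1
G_B(22) = 1.
Combined Grundy value = 0 ⊕ 1 = 1.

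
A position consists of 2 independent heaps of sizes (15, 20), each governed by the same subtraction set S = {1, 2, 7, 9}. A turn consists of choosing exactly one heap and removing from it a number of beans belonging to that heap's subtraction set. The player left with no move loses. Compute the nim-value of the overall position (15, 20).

All heaps use S = {1, 2, 7, 9}:
n :  0  1  2  3  4  5  6  7  8  9 10 11 12 13 14 15 16 17 18 19 20
G :  0  1  2  0  1  2  0  1  2  3  4  0  1  2  0  1  2  0  1  2  3
Heap A: G(15) = 1.
Heap B: G(20) = 3.
Combined Grundy value = 1 ⊕ 3 = 2.

2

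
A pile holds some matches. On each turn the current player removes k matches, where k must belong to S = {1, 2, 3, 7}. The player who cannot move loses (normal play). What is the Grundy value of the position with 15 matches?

3

n :  0  1  2  3  4  5  6  7  8  9 10 11 12 13 14 15
G :  0  1  2  3  0  1  2  3  0  1  2  3  0  1  2  3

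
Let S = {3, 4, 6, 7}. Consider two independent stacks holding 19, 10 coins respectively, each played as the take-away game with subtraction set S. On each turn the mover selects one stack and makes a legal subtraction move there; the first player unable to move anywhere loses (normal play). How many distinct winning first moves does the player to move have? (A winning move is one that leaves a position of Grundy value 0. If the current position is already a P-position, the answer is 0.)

1

All stacks use S = {3, 4, 6, 7}:
G(0) = 0
G(1) = mex{} = 0
G(2) = mex{} = 0
G(3) = mex{0} = 1
G(4) = mex{0,0} = 1
G(5) = mex{0,0} = 1
G(6) = mex{1,0,0} = 2
G(7) = mex{1,1,0,0} = 2
G(8) = mex{1,1,0,0} = 2
G(9) = mex{2,1,1,0} = 3
G(10) = mex{2,2,1,1} = 0
G(11) = mex{2,2,1,1} = 0
G(12) = mex{3,2,2,1} = 0
G(13) = mex{0,3,2,2} = 1
G(14) = mex{0,0,2,2} = 1
G(15) = mex{0,0,3,2} = 1
G(16) = mex{1,0,0,3} = 2
G(17) = mex{1,1,0,0} = 2
G(18) = mex{1,1,0,0} = 2
G(19) = mex{2,1,1,0} = 3
Stack A: G(19) = 3.
Stack B: G(10) = 0.
Combined Grundy value = 3 ⊕ 0 = 3.
A winning move leaves total XOR = 0, i.e. changes one component's Grundy value g to g ⊕ X where X is the current total.
Stack A: need g' = 3⊕3 = 0. Options: 19−3→G=2, 19−4→G=1, 19−6→G=1, 19−7→G=0. Hits: 1.
Stack B: need g' = 0⊕3 = 3. Options: 10−3→G=2, 10−4→G=2, 10−6→G=1, 10−7→G=1. Hits: 0.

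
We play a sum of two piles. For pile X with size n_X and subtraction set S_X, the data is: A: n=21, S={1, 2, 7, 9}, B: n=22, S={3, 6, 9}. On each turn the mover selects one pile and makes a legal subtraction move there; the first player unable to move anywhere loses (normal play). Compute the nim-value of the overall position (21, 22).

7

Pile A, S = {1, 2, 7, 9}:
n :  0  1  2  3  4  5  6  7  8  9 10 11 12 13 14 15 16 17 18 19 20 21
G :  0  1  2  0  1  2  0  1  2  3  4  0  1  2  0  1  2  0  1  2  3  4
G_A(21) = 4.
Pile B, S = {3, 6, 9}:
G(0) = 0
G(1) = mex{} = 0
G(2) = mex{} = 0
G(3) = mex{0} = 1
G(4) = mex{0} = 1
G(5) = mex{0} = 1
G(6) = mex{1,0} = 2
G(7) = mex{1,0} = 2
G(8) = mex{1,0} = 2
G(9) = mex{2,1,0} = 3
G(10) = mex{2,1,0} = 3
G(11) = mex{2,1,0} = 3
G(12) = mex{3,2,1} = 0
G(13) = mex{3,2,1} = 0
G(14) = mex{3,2,1} = 0
G(15) = mex{0,3,2} = 1
G(16) = mex{0,3,2} = 1
G(17) = mex{0,3,2} = 1
G(18) = mex{1,0,3} = 2
G(19) = mex{1,0,3} = 2
G(20) = mex{1,0,3} = 2
G(21) = mex{2,1,0} = 3
G(22) = mex{2,1,0} = 3
G_B(22) = 3.
Combined Grundy value = 4 ⊕ 3 = 7.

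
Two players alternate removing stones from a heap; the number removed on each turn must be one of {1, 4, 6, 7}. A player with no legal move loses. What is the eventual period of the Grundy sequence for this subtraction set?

n :  0  1  2  3  4  5  6  7  8  9 10 11 12 13 14 15 16 17 18 19 20 21 22 23 24 25 26 27
G :  0  1  0  1  2  0  1  2  3  2  0  1  2  0  1  0  1  2  0  1  2  3  2  0  1  2  0  1
G(n+13) = G(n) holds for n = 0,…,6 (a full window of length max(S) = 7), so the sequence is purely periodic with period 13.

13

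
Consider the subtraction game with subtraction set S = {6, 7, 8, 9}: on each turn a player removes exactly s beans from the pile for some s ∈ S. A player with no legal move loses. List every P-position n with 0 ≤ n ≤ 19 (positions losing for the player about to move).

0, 1, 2, 3, 4, 5, 15, 16, 17, 18, 19

G(0) = 0
G(1) = mex{} = 0
G(2) = mex{} = 0
G(3) = mex{} = 0
G(4) = mex{} = 0
G(5) = mex{} = 0
G(6) = mex{0} = 1
G(7) = mex{0,0} = 1
G(8) = mex{0,0,0} = 1
G(9) = mex{0,0,0,0} = 1
G(10) = mex{0,0,0,0} = 1
G(11) = mex{0,0,0,0} = 1
G(12) = mex{1,0,0,0} = 2
G(13) = mex{1,1,0,0} = 2
G(14) = mex{1,1,1,0} = 2
G(15) = mex{1,1,1,1} = 0
G(16) = mex{1,1,1,1} = 0
G(17) = mex{1,1,1,1} = 0
G(18) = mex{2,1,1,1} = 0
G(19) = mex{2,2,1,1} = 0
P-positions are exactly the n with G(n) = 0.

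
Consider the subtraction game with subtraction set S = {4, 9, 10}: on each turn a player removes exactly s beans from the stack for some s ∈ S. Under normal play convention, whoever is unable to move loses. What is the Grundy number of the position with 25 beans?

1

n :  0  1  2  3  4  5  6  7  8  9 10 11 12 13 14 15 16 17 18 19 20 21 22 23 24 25
G :  0  0  0  0  1  1  1  1  0  2  2  2  1  3  0  0  0  2  1  1  1  0  0  2  2  1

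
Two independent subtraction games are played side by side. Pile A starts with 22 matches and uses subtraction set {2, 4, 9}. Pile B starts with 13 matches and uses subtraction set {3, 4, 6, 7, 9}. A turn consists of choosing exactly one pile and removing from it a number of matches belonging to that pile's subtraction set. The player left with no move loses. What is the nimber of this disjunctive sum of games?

2

Pile A, S = {2, 4, 9}:
G(0) = 0
G(1) = mex{} = 0
G(2) = mex{0} = 1
G(3) = mex{0} = 1
G(4) = mex{1,0} = 2
G(5) = mex{1,0} = 2
G(6) = mex{2,1} = 0
G(7) = mex{2,1} = 0
G(8) = mex{0,2} = 1
G(9) = mex{0,2,0} = 1
G(10) = mex{1,0,0} = 2
G(11) = mex{1,0,1} = 2
G(12) = mex{2,1,1} = 0
G(13) = mex{2,1,2} = 0
G(14) = mex{0,2,2} = 1
G(15) = mex{0,2,0} = 1
G(16) = mex{1,0,0} = 2
G(17) = mex{1,0,1} = 2
G(18) = mex{2,1,1} = 0
G(19) = mex{2,1,2} = 0
G(20) = mex{0,2,2} = 1
G(21) = mex{0,2,0} = 1
G(22) = mex{1,0,0} = 2
G_A(22) = 2.
Pile B, S = {3, 4, 6, 7, 9}:
G(0) = 0
G(1) = mex{} = 0
G(2) = mex{} = 0
G(3) = mex{0} = 1
G(4) = mex{0,0} = 1
G(5) = mex{0,0} = 1
G(6) = mex{1,0,0} = 2
G(7) = mex{1,1,0,0} = 2
G(8) = mex{1,1,0,0} = 2
G(9) = mex{2,1,1,0,0} = 3
G(10) = mex{2,2,1,1,0} = 3
G(11) = mex{2,2,1,1,0} = 3
G(12) = mex{3,2,2,1,1} = 0
G(13) = mex{3,3,2,2,1} = 0
G_B(13) = 0.
Combined Grundy value = 2 ⊕ 0 = 2.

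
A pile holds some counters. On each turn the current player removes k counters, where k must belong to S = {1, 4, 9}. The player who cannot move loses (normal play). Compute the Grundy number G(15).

n :  0  1  2  3  4  5  6  7  8  9 10 11 12 13 14 15
G :  0  1  0  1  2  0  1  0  1  2  0  1  0  1  2  0

0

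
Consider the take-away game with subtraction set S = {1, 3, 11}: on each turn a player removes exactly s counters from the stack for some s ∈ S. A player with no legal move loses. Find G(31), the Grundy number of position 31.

n :  0  1  2  3  4  5  6  7  8  9 10 11 12 13 14 15 16 17 18 19 20 21 22 23 24 25 26 27 28 29 30 31
G :  0  1  0  1  0  1  0  1  0  1  0  1  0  1  0  1  0  1  0  1  0  1  0  1  0  1  0  1  0  1  0  1

1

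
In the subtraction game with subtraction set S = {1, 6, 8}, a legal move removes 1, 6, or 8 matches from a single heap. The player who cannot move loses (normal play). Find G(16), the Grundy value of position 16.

0

G(0) = 0
G(1) = mex{0} = 1
G(2) = mex{1} = 0
G(3) = mex{0} = 1
G(4) = mex{1} = 0
G(5) = mex{0} = 1
G(6) = mex{1,0} = 2
G(7) = mex{2,1} = 0
G(8) = mex{0,0,0} = 1
G(9) = mex{1,1,1} = 0
G(10) = mex{0,0,0} = 1
G(11) = mex{1,1,1} = 0
G(12) = mex{0,2,0} = 1
G(13) = mex{1,0,1} = 2
G(14) = mex{2,1,2} = 0
G(15) = mex{0,0,0} = 1
G(16) = mex{1,1,1} = 0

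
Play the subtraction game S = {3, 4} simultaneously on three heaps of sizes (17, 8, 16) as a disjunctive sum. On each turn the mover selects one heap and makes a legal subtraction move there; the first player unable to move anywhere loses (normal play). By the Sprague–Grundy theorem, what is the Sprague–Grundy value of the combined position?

1

All heaps use S = {3, 4}:
n :  0  1  2  3  4  5  6  7  8  9 10 11 12 13 14 15 16 17
G :  0  0  0  1  1  1  2  0  0  0  1  1  1  2  0  0  0  1
Heap A: G(17) = 1.
Heap B: G(8) = 0.
Heap C: G(16) = 0.
Combined Grundy value = 1 ⊕ 0 ⊕ 0 = 1.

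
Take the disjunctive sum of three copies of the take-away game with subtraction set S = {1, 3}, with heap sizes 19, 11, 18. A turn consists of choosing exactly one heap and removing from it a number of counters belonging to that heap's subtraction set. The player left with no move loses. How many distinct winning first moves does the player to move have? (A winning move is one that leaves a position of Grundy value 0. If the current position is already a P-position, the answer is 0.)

0

All heaps use S = {1, 3}:
G(0) = 0
G(1) = mex{0} = 1
G(2) = mex{1} = 0
G(3) = mex{0,0} = 1
G(4) = mex{1,1} = 0
G(5) = mex{0,0} = 1
G(6) = mex{1,1} = 0
G(7) = mex{0,0} = 1
G(8) = mex{1,1} = 0
G(9) = mex{0,0} = 1
G(10) = mex{1,1} = 0
G(11) = mex{0,0} = 1
G(12) = mex{1,1} = 0
G(13) = mex{0,0} = 1
G(14) = mex{1,1} = 0
G(15) = mex{0,0} = 1
G(16) = mex{1,1} = 0
G(17) = mex{0,0} = 1
G(18) = mex{1,1} = 0
G(19) = mex{0,0} = 1
Heap A: G(19) = 1.
Heap B: G(11) = 1.
Heap C: G(18) = 0.
Combined Grundy value = 1 ⊕ 1 ⊕ 0 = 0.
A winning move leaves total XOR = 0, i.e. changes one component's Grundy value g to g ⊕ X where X is the current total.
Heap A: target g' = 1⊕0 = 1, but every legal move changes the Grundy value (mex property), so 0 moves.
Heap B: target g' = 1⊕0 = 1, but every legal move changes the Grundy value (mex property), so 0 moves.
Heap C: target g' = 0⊕0 = 0, but every legal move changes the Grundy value (mex property), so 0 moves.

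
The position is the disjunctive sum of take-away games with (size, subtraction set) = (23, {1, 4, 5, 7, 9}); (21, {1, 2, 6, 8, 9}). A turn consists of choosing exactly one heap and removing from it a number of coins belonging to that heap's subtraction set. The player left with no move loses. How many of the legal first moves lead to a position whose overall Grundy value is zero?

4

Heap A, S = {1, 4, 5, 7, 9}:
n :  0  1  2  3  4  5  6  7  8  9 10 11 12 13 14 15 16 17 18 19 20 21 22 23
G :  0  1  0  1  2  3  2  3  0  1  0  1  2  3  2  3  0  1  0  1  2  3  2  3
G_A(23) = 3.
Heap B, S = {1, 2, 6, 8, 9}:
n :  0  1  2  3  4  5  6  7  8  9 10 11 12 13 14 15 16 17 18 19 20 21
G :  0  1  2  0  1  2  3  0  1  2  0  1  2  3  0  1  2  0  1  2  3  0
G_B(21) = 0.
Combined Grundy value = 3 ⊕ 0 = 3.
A winning move leaves total XOR = 0, i.e. changes one component's Grundy value g to g ⊕ X where X is the current total.
Heap A: need g' = 3⊕3 = 0. Options: 23−1→G=2, 23−4→G=1, 23−5→G=0, 23−7→G=0, 23−9→G=2. Hits: 2.
Heap B: need g' = 0⊕3 = 3. Options: 21−1→G=3, 21−2→G=2, 21−6→G=1, 21−8→G=3, 21−9→G=2. Hits: 2.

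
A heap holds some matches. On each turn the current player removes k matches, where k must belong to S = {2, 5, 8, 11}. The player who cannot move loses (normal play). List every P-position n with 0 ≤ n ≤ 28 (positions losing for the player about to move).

n :  0  1  2  3  4  5  6  7  8  9 10 11 12 13 14 15 16 17 18 19 20 21 22 23 24 25 26 27 28
G :  0  0  1  1  0  2  1  0  2  1  0  2  1  0  0  1  1  0  2  1  0  2  1  0  2  1  0  0  1
P-positions are exactly the n with G(n) = 0.

0, 1, 4, 7, 10, 13, 14, 17, 20, 23, 26, 27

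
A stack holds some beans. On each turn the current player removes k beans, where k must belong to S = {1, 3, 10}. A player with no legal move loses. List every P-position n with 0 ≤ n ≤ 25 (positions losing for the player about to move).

n :  0  1  2  3  4  5  6  7  8  9 10 11 12 13 14 15 16 17 18 19 20 21 22 23 24 25
G :  0  1  0  1  0  1  0  1  0  1  2  3  2  0  1  0  1  0  1  0  1  0  1  2  3  2
P-positions are exactly the n with G(n) = 0.

0, 2, 4, 6, 8, 13, 15, 17, 19, 21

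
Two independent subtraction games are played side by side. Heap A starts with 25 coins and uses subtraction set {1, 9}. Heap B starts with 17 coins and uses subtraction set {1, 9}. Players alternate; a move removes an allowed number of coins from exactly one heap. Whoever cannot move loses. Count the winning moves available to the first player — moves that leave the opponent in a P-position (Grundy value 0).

Heap A, S = {1, 9}:
n :  0  1  2  3  4  5  6  7  8  9 10 11 12 13 14 15 16 17 18 19 20 21 22 23 24 25
G :  0  1  0  1  0  1  0  1  0  1  0  1  0  1  0  1  0  1  0  1  0  1  0  1  0  1
G_A(25) = 1.
Heap B, S = {1, 9}:
n :  0  1  2  3  4  5  6  7  8  9 10 11 12 13 14 15 16 17
G :  0  1  0  1  0  1  0  1  0  1  0  1  0  1  0  1  0  1
G_B(17) = 1.
Combined Grundy value = 1 ⊕ 1 = 0.
A winning move leaves total XOR = 0, i.e. changes one component's Grundy value g to g ⊕ X where X is the current total.
Heap A: target g' = 1⊕0 = 1, but every legal move changes the Grundy value (mex property), so 0 moves.
Heap B: target g' = 1⊕0 = 1, but every legal move changes the Grundy value (mex property), so 0 moves.

0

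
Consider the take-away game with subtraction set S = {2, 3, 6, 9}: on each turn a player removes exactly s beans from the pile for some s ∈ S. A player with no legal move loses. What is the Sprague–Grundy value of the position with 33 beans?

n :  0  1  2  3  4  5  6  7  8  9 10 11 12 13 14 15 16 17 18 19 20 21 22 23 24 25 26 27 28 29 30 31 32 33
G :  0  0  1  1  2  0  3  1  2  2  3  3  0  0  1  1  2  0  3  1  2  2  3  3  0  0  1  1  2  0  3  1  2  2

2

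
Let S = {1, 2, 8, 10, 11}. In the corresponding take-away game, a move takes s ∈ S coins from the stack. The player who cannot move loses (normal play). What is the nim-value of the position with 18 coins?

0

n :  0  1  2  3  4  5  6  7  8  9 10 11 12 13 14 15 16 17 18
G :  0  1  2  0  1  2  0  1  2  0  1  2  0  1  2  0  1  2  0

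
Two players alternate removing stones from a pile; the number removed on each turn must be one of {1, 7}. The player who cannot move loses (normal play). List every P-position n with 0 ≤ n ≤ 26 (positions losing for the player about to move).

0, 2, 4, 6, 8, 10, 12, 14, 16, 18, 20, 22, 24, 26

n :  0  1  2  3  4  5  6  7  8  9 10 11 12 13 14 15 16 17 18 19 20 21 22 23 24 25 26
G :  0  1  0  1  0  1  0  1  0  1  0  1  0  1  0  1  0  1  0  1  0  1  0  1  0  1  0
P-positions are exactly the n with G(n) = 0.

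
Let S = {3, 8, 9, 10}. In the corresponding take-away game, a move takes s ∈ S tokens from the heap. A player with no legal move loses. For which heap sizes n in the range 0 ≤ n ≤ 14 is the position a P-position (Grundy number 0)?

0, 1, 2, 6, 7, 13

G(0) = 0
G(1) = mex{} = 0
G(2) = mex{} = 0
G(3) = mex{0} = 1
G(4) = mex{0} = 1
G(5) = mex{0} = 1
G(6) = mex{1} = 0
G(7) = mex{1} = 0
G(8) = mex{1,0} = 2
G(9) = mex{0,0,0} = 1
G(10) = mex{0,0,0,0} = 1
G(11) = mex{2,1,0,0} = 3
G(12) = mex{1,1,1,0} = 2
G(13) = mex{1,1,1,1} = 0
G(14) = mex{3,0,1,1} = 2
P-positions are exactly the n with G(n) = 0.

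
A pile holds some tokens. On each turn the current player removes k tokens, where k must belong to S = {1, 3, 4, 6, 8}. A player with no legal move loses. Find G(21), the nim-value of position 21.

n :  0  1  2  3  4  5  6  7  8  9 10 11 12 13 14 15 16 17 18 19 20 21
G :  0  1  0  1  2  3  2  0  1  0  1  2  3  2  0  1  0  1  2  3  2  0

0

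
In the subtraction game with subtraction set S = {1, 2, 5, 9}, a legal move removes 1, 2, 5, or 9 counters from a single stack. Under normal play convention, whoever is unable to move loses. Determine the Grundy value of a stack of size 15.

2

G(0) = 0
G(1) = mex{0} = 1
G(2) = mex{1,0} = 2
G(3) = mex{2,1} = 0
G(4) = mex{0,2} = 1
G(5) = mex{1,0,0} = 2
G(6) = mex{2,1,1} = 0
G(7) = mex{0,2,2} = 1
G(8) = mex{1,0,0} = 2
G(9) = mex{2,1,1,0} = 3
G(10) = mex{3,2,2,1} = 0
G(11) = mex{0,3,0,2} = 1
G(12) = mex{1,0,1,0} = 2
G(13) = mex{2,1,2,1} = 0
G(14) = mex{0,2,3,2} = 1
G(15) = mex{1,0,0,0} = 2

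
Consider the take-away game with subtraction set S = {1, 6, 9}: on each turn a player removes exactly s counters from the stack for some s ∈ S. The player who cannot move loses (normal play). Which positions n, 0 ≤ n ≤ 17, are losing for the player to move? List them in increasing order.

0, 2, 4, 7, 12, 14, 17

G(0) = 0
G(1) = mex{0} = 1
G(2) = mex{1} = 0
G(3) = mex{0} = 1
G(4) = mex{1} = 0
G(5) = mex{0} = 1
G(6) = mex{1,0} = 2
G(7) = mex{2,1} = 0
G(8) = mex{0,0} = 1
G(9) = mex{1,1,0} = 2
G(10) = mex{2,0,1} = 3
G(11) = mex{3,1,0} = 2
G(12) = mex{2,2,1} = 0
G(13) = mex{0,0,0} = 1
G(14) = mex{1,1,1} = 0
G(15) = mex{0,2,2} = 1
G(16) = mex{1,3,0} = 2
G(17) = mex{2,2,1} = 0
P-positions are exactly the n with G(n) = 0.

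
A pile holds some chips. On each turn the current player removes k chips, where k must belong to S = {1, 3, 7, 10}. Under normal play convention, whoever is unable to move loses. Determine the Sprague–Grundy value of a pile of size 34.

n :  0  1  2  3  4  5  6  7  8  9 10 11 12 13 14 15 16 17 18 19 20 21 22 23 24 25 26 27 28 29 30 31 32 33 34
G :  0  1  0  1  0  1  0  1  0  1  2  3  2  3  2  3  2  0  1  0  1  0  1  0  1  0  1  2  3  2  3  2  3  2  0

0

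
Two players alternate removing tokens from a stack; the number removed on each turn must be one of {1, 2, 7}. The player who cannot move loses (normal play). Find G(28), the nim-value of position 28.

1

n :  0  1  2  3  4  5  6  7  8  9 10 11 12 13 14 15 16 17 18 19 20 21 22 23 24 25 26 27 28
G :  0  1  2  0  1  2  0  1  2  0  1  2  0  1  2  0  1  2  0  1  2  0  1  2  0  1  2  0  1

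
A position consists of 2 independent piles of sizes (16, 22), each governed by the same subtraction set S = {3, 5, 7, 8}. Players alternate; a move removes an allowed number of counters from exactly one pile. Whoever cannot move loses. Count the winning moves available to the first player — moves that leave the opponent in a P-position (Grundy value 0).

All piles use S = {3, 5, 7, 8}:
n :  0  1  2  3  4  5  6  7  8  9 10 11 12 13 14 15 16 17 18 19 20 21 22
G :  0  0  0  1  1  1  2  2  2  3  3  0  0  0  1  1  1  2  2  2  3  3  0
Pile A: G(16) = 1.
Pile B: G(22) = 0.
Combined Grundy value = 1 ⊕ 0 = 1.
A winning move leaves total XOR = 0, i.e. changes one component's Grundy value g to g ⊕ X where X is the current total.
Pile A: need g' = 1⊕1 = 0. Options: 16−3→G=0, 16−5→G=0, 16−7→G=3, 16−8→G=2. Hits: 2.
Pile B: need g' = 0⊕1 = 1. Options: 22−3→G=2, 22−5→G=2, 22−7→G=1, 22−8→G=1. Hits: 2.

4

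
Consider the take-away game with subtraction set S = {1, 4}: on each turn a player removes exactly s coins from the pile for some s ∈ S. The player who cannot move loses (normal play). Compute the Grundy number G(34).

2

n :  0  1  2  3  4  5  6  7  8  9 10 11 12 13 14 15 16 17 18 19 20 21 22 23 24 25 26 27 28 29 30 31 32 33 34
G :  0  1  0  1  2  0  1  0  1  2  0  1  0  1  2  0  1  0  1  2  0  1  0  1  2  0  1  0  1  2  0  1  0  1  2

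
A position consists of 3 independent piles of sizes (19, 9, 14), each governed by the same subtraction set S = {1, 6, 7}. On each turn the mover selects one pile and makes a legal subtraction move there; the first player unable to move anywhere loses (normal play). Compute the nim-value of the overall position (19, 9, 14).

0

All piles use S = {1, 6, 7}:
n :  0  1  2  3  4  5  6  7  8  9 10 11 12 13 14 15 16 17 18 19
G :  0  1  0  1  0  1  2  3  2  3  2  3  0  1  0  1  0  1  2  3
Pile A: G(19) = 3.
Pile B: G(9) = 3.
Pile C: G(14) = 0.
Combined Grundy value = 3 ⊕ 3 ⊕ 0 = 0.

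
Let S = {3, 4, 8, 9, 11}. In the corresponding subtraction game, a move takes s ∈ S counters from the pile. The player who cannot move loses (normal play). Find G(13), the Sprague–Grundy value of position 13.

2

n :  0  1  2  3  4  5  6  7  8  9 10 11 12 13
G :  0  0  0  1  1  1  2  0  2  3  1  3  4  2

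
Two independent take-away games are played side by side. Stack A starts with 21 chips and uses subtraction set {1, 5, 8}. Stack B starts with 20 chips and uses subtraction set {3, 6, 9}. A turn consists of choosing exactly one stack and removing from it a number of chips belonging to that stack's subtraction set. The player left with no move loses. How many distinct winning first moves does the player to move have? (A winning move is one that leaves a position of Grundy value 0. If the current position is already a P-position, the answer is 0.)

Stack A, S = {1, 5, 8}:
n :  0  1  2  3  4  5  6  7  8  9 10 11 12 13 14 15 16 17 18 19 20 21
G :  0  1  0  1  0  1  0  1  2  3  2  3  2  0  1  0  1  0  1  0  1  2
G_A(21) = 2.
Stack B, S = {3, 6, 9}:
n :  0  1  2  3  4  5  6  7  8  9 10 11 12 13 14 15 16 17 18 19 20
G :  0  0  0  1  1  1  2  2  2  3  3  3  0  0  0  1  1  1  2  2  2
G_B(20) = 2.
Combined Grundy value = 2 ⊕ 2 = 0.
A winning move leaves total XOR = 0, i.e. changes one component's Grundy value g to g ⊕ X where X is the current total.
Stack A: target g' = 2⊕0 = 2, but every legal move changes the Grundy value (mex property), so 0 moves.
Stack B: target g' = 2⊕0 = 2, but every legal move changes the Grundy value (mex property), so 0 moves.

0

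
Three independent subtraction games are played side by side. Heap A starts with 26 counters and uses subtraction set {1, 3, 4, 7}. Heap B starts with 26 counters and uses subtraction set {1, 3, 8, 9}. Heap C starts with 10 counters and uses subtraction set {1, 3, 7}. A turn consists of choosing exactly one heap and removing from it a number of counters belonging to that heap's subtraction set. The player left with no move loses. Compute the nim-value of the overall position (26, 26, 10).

2

Heap A, S = {1, 3, 4, 7}:
G(0) = 0
G(1) = mex{0} = 1
G(2) = mex{1} = 0
G(3) = mex{0,0} = 1
G(4) = mex{1,1,0} = 2
G(5) = mex{2,0,1} = 3
G(6) = mex{3,1,0} = 2
G(7) = mex{2,2,1,0} = 3
G(8) = mex{3,3,2,1} = 0
G(9) = mex{0,2,3,0} = 1
G(10) = mex{1,3,2,1} = 0
G(11) = mex{0,0,3,2} = 1
G(12) = mex{1,1,0,3} = 2
G(13) = mex{2,0,1,2} = 3
G(14) = mex{3,1,0,3} = 2
G(15) = mex{2,2,1,0} = 3
G(16) = mex{3,3,2,1} = 0
G(17) = mex{0,2,3,0} = 1
G(18) = mex{1,3,2,1} = 0
G(19) = mex{0,0,3,2} = 1
G(20) = mex{1,1,0,3} = 2
G(21) = mex{2,0,1,2} = 3
G(22) = mex{3,1,0,3} = 2
G(23) = mex{2,2,1,0} = 3
G(24) = mex{3,3,2,1} = 0
G(25) = mex{0,2,3,0} = 1
G(26) = mex{1,3,2,1} = 0
G_A(26) = 0.
Heap B, S = {1, 3, 8, 9}:
n :  0  1  2  3  4  5  6  7  8  9 10 11 12 13 14 15 16 17 18 19 20 21 22 23 24 25 26
G :  0  1  0  1  0  1  0  1  2  3  2  3  2  3  2  3  0  1  0  1  0  1  0  1  2  3  2
G_B(26) = 2.
Heap C, S = {1, 3, 7}:
G(0) = 0
G(1) = mex{0} = 1
G(2) = mex{1} = 0
G(3) = mex{0,0} = 1
G(4) = mex{1,1} = 0
G(5) = mex{0,0} = 1
G(6) = mex{1,1} = 0
G(7) = mex{0,0,0} = 1
G(8) = mex{1,1,1} = 0
G(9) = mex{0,0,0} = 1
G(10) = mex{1,1,1} = 0
G_C(10) = 0.
Combined Grundy value = 0 ⊕ 2 ⊕ 0 = 2.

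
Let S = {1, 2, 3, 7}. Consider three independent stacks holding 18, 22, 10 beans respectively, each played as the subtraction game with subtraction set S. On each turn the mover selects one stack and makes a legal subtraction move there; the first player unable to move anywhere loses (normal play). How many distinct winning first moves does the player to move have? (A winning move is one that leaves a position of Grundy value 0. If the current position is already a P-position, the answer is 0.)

All stacks use S = {1, 2, 3, 7}:
n :  0  1  2  3  4  5  6  7  8  9 10 11 12 13 14 15 16 17 18 19 20 21 22
G :  0  1  2  3  0  1  2  3  0  1  2  3  0  1  2  3  0  1  2  3  0  1  2
Stack A: G(18) = 2.
Stack B: G(22) = 2.
Stack C: G(10) = 2.
Combined Grundy value = 2 ⊕ 2 ⊕ 2 = 2.
A winning move leaves total XOR = 0, i.e. changes one component's Grundy value g to g ⊕ X where X is the current total.
Stack A: need g' = 2⊕2 = 0. Options: 18−1→G=1, 18−2→G=0, 18−3→G=3, 18−7→G=3. Hits: 1.
Stack B: need g' = 2⊕2 = 0. Options: 22−1→G=1, 22−2→G=0, 22−3→G=3, 22−7→G=3. Hits: 1.
Stack C: need g' = 2⊕2 = 0. Options: 10−1→G=1, 10−2→G=0, 10−3→G=3, 10−7→G=3. Hits: 1.

3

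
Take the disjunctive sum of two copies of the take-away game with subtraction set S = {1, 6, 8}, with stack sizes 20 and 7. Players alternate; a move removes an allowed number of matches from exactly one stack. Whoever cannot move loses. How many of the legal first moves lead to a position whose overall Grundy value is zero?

All stacks use S = {1, 6, 8}:
G(0) = 0
G(1) = mex{0} = 1
G(2) = mex{1} = 0
G(3) = mex{0} = 1
G(4) = mex{1} = 0
G(5) = mex{0} = 1
G(6) = mex{1,0} = 2
G(7) = mex{2,1} = 0
G(8) = mex{0,0,0} = 1
G(9) = mex{1,1,1} = 0
G(10) = mex{0,0,0} = 1
G(11) = mex{1,1,1} = 0
G(12) = mex{0,2,0} = 1
G(13) = mex{1,0,1} = 2
G(14) = mex{2,1,2} = 0
G(15) = mex{0,0,0} = 1
G(16) = mex{1,1,1} = 0
G(17) = mex{0,0,0} = 1
G(18) = mex{1,1,1} = 0
G(19) = mex{0,2,0} = 1
G(20) = mex{1,0,1} = 2
Stack A: G(20) = 2.
Stack B: G(7) = 0.
Combined Grundy value = 2 ⊕ 0 = 2.
A winning move leaves total XOR = 0, i.e. changes one component's Grundy value g to g ⊕ X where X is the current total.
Stack A: need g' = 2⊕2 = 0. Options: 20−1→G=1, 20−6→G=0, 20−8→G=1. Hits: 1.
Stack B: need g' = 0⊕2 = 2. Options: 7−1→G=2, 7−6→G=1. Hits: 1.

2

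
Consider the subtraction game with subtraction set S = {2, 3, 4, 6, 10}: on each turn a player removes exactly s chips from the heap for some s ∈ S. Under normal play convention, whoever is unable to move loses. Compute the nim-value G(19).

1

n :  0  1  2  3  4  5  6  7  8  9 10 11 12 13 14 15 16 17 18 19
G :  0  0  1  1  2  2  3  3  0  0  1  1  2  2  3  3  0  0  1  1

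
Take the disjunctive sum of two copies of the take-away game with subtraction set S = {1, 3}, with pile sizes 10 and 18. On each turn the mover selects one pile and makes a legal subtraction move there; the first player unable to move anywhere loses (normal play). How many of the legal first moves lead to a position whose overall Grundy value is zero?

All piles use S = {1, 3}:
n :  0  1  2  3  4  5  6  7  8  9 10 11 12 13 14 15 16 17 18
G :  0  1  0  1  0  1  0  1  0  1  0  1  0  1  0  1  0  1  0
Pile A: G(10) = 0.
Pile B: G(18) = 0.
Combined Grundy value = 0 ⊕ 0 = 0.
A winning move leaves total XOR = 0, i.e. changes one component's Grundy value g to g ⊕ X where X is the current total.
Pile A: target g' = 0⊕0 = 0, but every legal move changes the Grundy value (mex property), so 0 moves.
Pile B: target g' = 0⊕0 = 0, but every legal move changes the Grundy value (mex property), so 0 moves.

0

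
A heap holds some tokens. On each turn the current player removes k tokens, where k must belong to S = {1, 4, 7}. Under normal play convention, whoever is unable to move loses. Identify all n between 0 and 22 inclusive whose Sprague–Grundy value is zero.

G(0) = 0
G(1) = mex{0} = 1
G(2) = mex{1} = 0
G(3) = mex{0} = 1
G(4) = mex{1,0} = 2
G(5) = mex{2,1} = 0
G(6) = mex{0,0} = 1
G(7) = mex{1,1,0} = 2
G(8) = mex{2,2,1} = 0
G(9) = mex{0,0,0} = 1
G(10) = mex{1,1,1} = 0
G(11) = mex{0,2,2} = 1
G(12) = mex{1,0,0} = 2
G(13) = mex{2,1,1} = 0
G(14) = mex{0,0,2} = 1
G(15) = mex{1,1,0} = 2
G(16) = mex{2,2,1} = 0
G(17) = mex{0,0,0} = 1
G(18) = mex{1,1,1} = 0
G(19) = mex{0,2,2} = 1
G(20) = mex{1,0,0} = 2
G(21) = mex{2,1,1} = 0
G(22) = mex{0,0,2} = 1
P-positions are exactly the n with G(n) = 0.

0, 2, 5, 8, 10, 13, 16, 18, 21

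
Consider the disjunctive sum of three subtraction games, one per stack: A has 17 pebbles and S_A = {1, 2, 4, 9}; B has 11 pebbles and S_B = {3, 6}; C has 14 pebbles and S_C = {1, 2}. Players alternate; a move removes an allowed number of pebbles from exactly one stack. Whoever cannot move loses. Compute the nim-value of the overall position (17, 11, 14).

Stack A, S = {1, 2, 4, 9}:
G(0) = 0
G(1) = mex{0} = 1
G(2) = mex{1,0} = 2
G(3) = mex{2,1} = 0
G(4) = mex{0,2,0} = 1
G(5) = mex{1,0,1} = 2
G(6) = mex{2,1,2} = 0
G(7) = mex{0,2,0} = 1
G(8) = mex{1,0,1} = 2
G(9) = mex{2,1,2,0} = 3
G(10) = mex{3,2,0,1} = 4
G(11) = mex{4,3,1,2} = 0
G(12) = mex{0,4,2,0} = 1
G(13) = mex{1,0,3,1} = 2
G(14) = mex{2,1,4,2} = 0
G(15) = mex{0,2,0,0} = 1
G(16) = mex{1,0,1,1} = 2
G(17) = mex{2,1,2,2} = 0
G_A(17) = 0.
Stack B, S = {3, 6}:
G(0) = 0
G(1) = mex{} = 0
G(2) = mex{} = 0
G(3) = mex{0} = 1
G(4) = mex{0} = 1
G(5) = mex{0} = 1
G(6) = mex{1,0} = 2
G(7) = mex{1,0} = 2
G(8) = mex{1,0} = 2
G(9) = mex{2,1} = 0
G(10) = mex{2,1} = 0
G(11) = mex{2,1} = 0
G_B(11) = 0.
Stack C, S = {1, 2}:
G(0) = 0
G(1) = mex{0} = 1
G(2) = mex{1,0} = 2
G(3) = mex{2,1} = 0
G(4) = mex{0,2} = 1
G(5) = mex{1,0} = 2
G(6) = mex{2,1} = 0
G(7) = mex{0,2} = 1
G(8) = mex{1,0} = 2
G(9) = mex{2,1} = 0
G(10) = mex{0,2} = 1
G(11) = mex{1,0} = 2
G(12) = mex{2,1} = 0
G(13) = mex{0,2} = 1
G(14) = mex{1,0} = 2
G_C(14) = 2.
Combined Grundy value = 0 ⊕ 0 ⊕ 2 = 2.

2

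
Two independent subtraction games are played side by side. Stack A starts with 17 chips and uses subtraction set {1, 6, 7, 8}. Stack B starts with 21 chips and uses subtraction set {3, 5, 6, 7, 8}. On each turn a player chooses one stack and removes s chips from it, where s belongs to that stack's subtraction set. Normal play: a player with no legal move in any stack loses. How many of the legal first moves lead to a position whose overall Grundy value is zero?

Stack A, S = {1, 6, 7, 8}:
n :  0  1  2  3  4  5  6  7  8  9 10 11 12 13 14 15 16 17
G :  0  1  0  1  0  1  2  3  2  3  2  3  4  0  1  0  1  0
G_A(17) = 0.
Stack B, S = {3, 5, 6, 7, 8}:
G(0) = 0
G(1) = mex{} = 0
G(2) = mex{} = 0
G(3) = mex{0} = 1
G(4) = mex{0} = 1
G(5) = mex{0,0} = 1
G(6) = mex{1,0,0} = 2
G(7) = mex{1,0,0,0} = 2
G(8) = mex{1,1,0,0,0} = 2
G(9) = mex{2,1,1,0,0} = 3
G(10) = mex{2,1,1,1,0} = 3
G(11) = mex{2,2,1,1,1} = 0
G(12) = mex{3,2,2,1,1} = 0
G(13) = mex{3,2,2,2,1} = 0
G(14) = mex{0,3,2,2,2} = 1
G(15) = mex{0,3,3,2,2} = 1
G(16) = mex{0,0,3,3,2} = 1
G(17) = mex{1,0,0,3,3} = 2
G(18) = mex{1,0,0,0,3} = 2
G(19) = mex{1,1,0,0,0} = 2
G(20) = mex{2,1,1,0,0} = 3
G(21) = mex{2,1,1,1,0} = 3
G_B(21) = 3.
Combined Grundy value = 0 ⊕ 3 = 3.
A winning move leaves total XOR = 0, i.e. changes one component's Grundy value g to g ⊕ X where X is the current total.
Stack A: need g' = 0⊕3 = 3. Options: 17−1→G=1, 17−6→G=3, 17−7→G=2, 17−8→G=3. Hits: 2.
Stack B: need g' = 3⊕3 = 0. Options: 21−3→G=2, 21−5→G=1, 21−6→G=1, 21−7→G=1, 21−8→G=0. Hits: 1.

3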